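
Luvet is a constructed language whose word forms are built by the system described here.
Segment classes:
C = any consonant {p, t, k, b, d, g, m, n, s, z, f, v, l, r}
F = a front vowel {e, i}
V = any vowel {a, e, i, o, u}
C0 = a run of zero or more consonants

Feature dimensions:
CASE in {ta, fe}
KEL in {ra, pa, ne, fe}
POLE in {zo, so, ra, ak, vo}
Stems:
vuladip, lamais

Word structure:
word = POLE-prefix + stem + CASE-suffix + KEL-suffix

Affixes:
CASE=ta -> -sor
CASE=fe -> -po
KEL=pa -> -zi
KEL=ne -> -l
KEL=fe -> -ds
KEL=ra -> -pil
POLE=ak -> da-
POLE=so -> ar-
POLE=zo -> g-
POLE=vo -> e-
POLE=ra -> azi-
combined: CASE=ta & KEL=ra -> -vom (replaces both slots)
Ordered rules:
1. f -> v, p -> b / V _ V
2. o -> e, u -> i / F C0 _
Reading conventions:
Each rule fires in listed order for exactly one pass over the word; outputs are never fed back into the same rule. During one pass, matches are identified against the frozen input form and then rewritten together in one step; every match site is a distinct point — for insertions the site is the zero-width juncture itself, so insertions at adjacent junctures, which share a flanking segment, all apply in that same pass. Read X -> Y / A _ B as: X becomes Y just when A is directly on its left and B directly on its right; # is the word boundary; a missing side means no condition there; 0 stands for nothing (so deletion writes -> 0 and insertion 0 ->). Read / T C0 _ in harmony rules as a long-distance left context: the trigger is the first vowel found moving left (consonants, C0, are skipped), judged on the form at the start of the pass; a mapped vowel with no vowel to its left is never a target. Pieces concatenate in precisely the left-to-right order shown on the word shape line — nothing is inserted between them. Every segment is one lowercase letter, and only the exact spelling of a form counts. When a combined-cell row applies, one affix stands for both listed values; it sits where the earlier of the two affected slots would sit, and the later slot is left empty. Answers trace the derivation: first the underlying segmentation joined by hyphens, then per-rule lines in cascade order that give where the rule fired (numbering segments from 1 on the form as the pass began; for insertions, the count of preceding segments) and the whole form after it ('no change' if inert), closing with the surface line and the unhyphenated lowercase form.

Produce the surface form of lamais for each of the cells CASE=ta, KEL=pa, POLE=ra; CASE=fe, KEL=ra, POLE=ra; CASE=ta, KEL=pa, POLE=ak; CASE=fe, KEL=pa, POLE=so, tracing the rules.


cell CASE=ta, KEL=pa, POLE=ra:
underlying: azi-lamais-sor-zi
1. f -> v, p -> b / V _ V: no change
2. o -> e, u -> i / F C0 _: fires at position(s) 11: azilamaisserzi
surface: azilamaisserzi

cell CASE=fe, KEL=ra, POLE=ra:
underlying: azi-lamais-po-pil
1. f -> v, p -> b / V _ V: fires at position(s) 12: azilamaispobil
2. o -> e, u -> i / F C0 _: fires at position(s) 11: azilamaispebil
surface: azilamaispebil

cell CASE=ta, KEL=pa, POLE=ak:
underlying: da-lamais-sor-zi
1. f -> v, p -> b / V _ V: no change
2. o -> e, u -> i / F C0 _: fires at position(s) 10: dalamaisserzi
surface: dalamaisserzi

cell CASE=fe, KEL=pa, POLE=so:
underlying: ar-lamais-po-zi
1. f -> v, p -> b / V _ V: no change
2. o -> e, u -> i / F C0 _: fires at position(s) 10: arlamaispezi
surface: arlamaispezi


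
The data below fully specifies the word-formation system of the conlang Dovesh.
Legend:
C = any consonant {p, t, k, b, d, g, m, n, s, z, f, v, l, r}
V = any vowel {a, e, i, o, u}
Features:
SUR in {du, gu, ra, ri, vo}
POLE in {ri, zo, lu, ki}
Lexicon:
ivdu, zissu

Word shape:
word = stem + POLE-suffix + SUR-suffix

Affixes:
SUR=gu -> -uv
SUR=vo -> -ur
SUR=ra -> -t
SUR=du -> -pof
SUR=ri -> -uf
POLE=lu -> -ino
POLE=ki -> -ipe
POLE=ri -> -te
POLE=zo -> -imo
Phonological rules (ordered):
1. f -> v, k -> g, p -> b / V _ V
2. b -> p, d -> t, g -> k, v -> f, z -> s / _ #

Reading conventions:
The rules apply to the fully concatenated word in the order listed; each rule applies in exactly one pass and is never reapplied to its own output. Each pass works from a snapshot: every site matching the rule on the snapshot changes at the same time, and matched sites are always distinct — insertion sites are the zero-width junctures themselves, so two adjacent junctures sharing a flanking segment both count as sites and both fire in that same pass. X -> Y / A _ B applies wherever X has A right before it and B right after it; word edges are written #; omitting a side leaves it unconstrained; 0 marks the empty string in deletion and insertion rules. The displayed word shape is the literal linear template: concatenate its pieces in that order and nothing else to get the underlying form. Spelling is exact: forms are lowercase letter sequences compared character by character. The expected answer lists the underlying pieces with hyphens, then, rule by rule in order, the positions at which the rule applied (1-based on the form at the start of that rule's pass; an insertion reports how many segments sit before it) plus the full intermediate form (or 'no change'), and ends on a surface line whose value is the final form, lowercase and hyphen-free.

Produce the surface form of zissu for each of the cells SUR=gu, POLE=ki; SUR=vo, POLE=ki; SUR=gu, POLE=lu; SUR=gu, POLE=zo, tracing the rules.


cell SUR=gu, POLE=ki:
underlying: zissu-ipe-uv
1. f -> v, k -> g, p -> b / V _ V: fires at position(s) 7: zissuibeuv
2. b -> p, d -> t, g -> k, v -> f, z -> s / _ #: fires at position(s) 10: zissuibeuf
surface: zissuibeuf

cell SUR=vo, POLE=ki:
underlying: zissu-ipe-ur
1. f -> v, k -> g, p -> b / V _ V: fires at position(s) 7: zissuibeur
2. b -> p, d -> t, g -> k, v -> f, z -> s / _ #: no change
surface: zissuibeur

cell SUR=gu, POLE=lu:
underlying: zissu-ino-uv
1. f -> v, k -> g, p -> b / V _ V: no change
2. b -> p, d -> t, g -> k, v -> f, z -> s / _ #: fires at position(s) 10: zissuinouf
surface: zissuinouf

cell SUR=gu, POLE=zo:
underlying: zissu-imo-uv
1. f -> v, k -> g, p -> b / V _ V: no change
2. b -> p, d -> t, g -> k, v -> f, z -> s / _ #: fires at position(s) 10: zissuimouf
surface: zissuimouf


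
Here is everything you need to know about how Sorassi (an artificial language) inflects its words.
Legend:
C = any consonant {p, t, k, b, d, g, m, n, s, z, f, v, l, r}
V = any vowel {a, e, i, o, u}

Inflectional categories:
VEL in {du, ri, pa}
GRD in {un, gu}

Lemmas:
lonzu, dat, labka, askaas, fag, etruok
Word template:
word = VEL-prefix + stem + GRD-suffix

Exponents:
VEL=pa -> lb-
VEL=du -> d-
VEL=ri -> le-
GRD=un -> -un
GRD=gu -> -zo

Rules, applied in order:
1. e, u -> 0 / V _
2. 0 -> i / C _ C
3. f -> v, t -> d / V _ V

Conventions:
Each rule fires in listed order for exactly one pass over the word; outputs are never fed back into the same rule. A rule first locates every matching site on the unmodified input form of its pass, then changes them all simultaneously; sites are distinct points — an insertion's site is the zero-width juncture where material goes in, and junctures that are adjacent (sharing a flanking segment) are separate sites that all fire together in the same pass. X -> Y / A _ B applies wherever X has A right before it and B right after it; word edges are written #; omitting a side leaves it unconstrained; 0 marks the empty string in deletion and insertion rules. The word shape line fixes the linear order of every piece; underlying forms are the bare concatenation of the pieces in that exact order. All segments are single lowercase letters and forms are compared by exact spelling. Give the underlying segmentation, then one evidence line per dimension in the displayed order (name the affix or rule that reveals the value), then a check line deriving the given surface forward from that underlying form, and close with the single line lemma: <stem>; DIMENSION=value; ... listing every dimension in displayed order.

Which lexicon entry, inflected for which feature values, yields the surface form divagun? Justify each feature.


underlying: d-fag-un
VEL=du - signalled by the affix d-
GRD=un - signalled by the affix -un
check: dfagun -> dfagun -> difagun -> divagun
lemma: fag; VEL=du; GRD=un


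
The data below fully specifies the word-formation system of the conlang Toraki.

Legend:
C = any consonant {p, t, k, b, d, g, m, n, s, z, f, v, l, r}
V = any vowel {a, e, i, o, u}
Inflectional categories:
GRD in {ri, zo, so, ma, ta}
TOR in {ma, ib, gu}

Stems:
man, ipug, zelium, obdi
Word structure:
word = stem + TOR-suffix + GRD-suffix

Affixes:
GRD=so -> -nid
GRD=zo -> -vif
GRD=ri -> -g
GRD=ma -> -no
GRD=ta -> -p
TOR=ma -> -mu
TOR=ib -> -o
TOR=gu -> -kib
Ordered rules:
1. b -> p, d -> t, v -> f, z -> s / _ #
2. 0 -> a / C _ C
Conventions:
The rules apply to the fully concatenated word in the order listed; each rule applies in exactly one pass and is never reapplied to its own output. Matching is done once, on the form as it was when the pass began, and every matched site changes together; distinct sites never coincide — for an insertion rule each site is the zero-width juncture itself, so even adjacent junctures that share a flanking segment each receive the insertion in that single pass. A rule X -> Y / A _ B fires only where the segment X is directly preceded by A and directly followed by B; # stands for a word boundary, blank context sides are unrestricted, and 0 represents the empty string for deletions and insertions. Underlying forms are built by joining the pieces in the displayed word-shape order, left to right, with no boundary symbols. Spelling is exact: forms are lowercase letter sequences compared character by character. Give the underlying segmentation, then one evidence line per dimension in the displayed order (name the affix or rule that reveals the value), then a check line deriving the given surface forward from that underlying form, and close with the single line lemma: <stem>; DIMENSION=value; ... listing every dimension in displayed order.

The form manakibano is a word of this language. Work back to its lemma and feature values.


underlying: man-kib-no
GRD=ma - signalled by the affix -no
TOR=gu - signalled by the affix -kib
check: mankibno -> mankibno -> manakibano
lemma: man; GRD=ma; TOR=gu


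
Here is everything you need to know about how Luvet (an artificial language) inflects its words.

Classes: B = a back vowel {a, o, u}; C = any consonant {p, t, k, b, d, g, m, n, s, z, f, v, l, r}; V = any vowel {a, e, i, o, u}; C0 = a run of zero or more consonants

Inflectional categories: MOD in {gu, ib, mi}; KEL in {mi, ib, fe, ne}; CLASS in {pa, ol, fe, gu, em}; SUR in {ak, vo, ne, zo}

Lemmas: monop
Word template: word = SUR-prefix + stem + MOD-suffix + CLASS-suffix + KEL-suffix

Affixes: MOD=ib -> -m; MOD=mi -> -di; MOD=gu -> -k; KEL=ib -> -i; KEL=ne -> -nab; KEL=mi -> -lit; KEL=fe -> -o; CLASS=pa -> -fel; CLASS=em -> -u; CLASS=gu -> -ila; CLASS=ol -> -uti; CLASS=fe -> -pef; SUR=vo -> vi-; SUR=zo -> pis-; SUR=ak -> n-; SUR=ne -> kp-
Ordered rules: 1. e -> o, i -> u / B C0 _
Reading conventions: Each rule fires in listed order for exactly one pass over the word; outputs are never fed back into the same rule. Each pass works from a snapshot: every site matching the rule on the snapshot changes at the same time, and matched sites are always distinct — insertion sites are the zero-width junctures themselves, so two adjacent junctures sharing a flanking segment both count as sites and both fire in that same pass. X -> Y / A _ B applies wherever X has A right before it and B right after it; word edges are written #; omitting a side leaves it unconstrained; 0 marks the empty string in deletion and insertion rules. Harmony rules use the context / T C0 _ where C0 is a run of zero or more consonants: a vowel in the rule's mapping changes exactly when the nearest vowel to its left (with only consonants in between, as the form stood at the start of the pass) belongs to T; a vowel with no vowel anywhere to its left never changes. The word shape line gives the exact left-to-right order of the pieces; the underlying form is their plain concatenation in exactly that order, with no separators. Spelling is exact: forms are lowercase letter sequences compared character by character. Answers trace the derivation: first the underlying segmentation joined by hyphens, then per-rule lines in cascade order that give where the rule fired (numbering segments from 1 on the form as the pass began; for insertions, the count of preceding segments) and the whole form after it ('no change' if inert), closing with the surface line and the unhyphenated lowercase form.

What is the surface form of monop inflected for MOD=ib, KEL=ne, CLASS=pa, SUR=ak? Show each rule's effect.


underlying: n-monop-m-fel-nab
1. e -> o, i -> u / B C0 _: fires at position(s) 9: nmonopmfolnab
surface: nmonopmfolnab


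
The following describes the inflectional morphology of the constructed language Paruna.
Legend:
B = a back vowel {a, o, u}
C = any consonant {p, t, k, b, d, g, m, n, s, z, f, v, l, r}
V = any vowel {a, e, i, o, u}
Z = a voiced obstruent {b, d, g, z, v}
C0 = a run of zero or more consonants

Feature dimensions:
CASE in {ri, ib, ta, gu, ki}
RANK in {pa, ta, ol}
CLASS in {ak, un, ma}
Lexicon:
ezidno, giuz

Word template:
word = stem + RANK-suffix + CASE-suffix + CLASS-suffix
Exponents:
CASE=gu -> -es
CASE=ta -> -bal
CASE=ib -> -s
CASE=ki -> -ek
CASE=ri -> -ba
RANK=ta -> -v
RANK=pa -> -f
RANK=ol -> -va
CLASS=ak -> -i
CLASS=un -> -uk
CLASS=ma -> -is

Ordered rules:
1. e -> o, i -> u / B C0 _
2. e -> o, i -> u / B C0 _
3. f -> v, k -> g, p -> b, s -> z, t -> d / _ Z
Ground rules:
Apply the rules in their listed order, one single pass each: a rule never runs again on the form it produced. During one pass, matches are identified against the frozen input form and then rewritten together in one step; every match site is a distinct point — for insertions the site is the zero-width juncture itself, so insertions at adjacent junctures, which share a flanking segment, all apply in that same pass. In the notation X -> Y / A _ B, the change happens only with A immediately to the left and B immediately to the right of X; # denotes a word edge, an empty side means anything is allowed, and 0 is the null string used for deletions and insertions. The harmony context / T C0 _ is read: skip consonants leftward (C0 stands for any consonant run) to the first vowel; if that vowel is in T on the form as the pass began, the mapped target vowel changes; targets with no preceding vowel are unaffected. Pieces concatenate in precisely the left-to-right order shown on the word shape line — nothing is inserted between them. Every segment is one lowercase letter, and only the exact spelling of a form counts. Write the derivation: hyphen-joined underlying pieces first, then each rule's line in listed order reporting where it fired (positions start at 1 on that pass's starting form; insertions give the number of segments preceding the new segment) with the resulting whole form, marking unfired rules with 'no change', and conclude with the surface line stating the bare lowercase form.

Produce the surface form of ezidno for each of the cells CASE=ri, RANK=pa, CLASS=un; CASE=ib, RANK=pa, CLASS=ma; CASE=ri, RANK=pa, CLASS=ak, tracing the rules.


cell CASE=ri, RANK=pa, CLASS=un:
underlying: ezidno-f-ba-uk
1. e -> o, i -> u / B C0 _: no change
2. e -> o, i -> u / B C0 _: no change
3. f -> v, k -> g, p -> b, s -> z, t -> d / _ Z: fires at position(s) 7: ezidnovbauk
surface: ezidnovbauk

cell CASE=ib, RANK=pa, CLASS=ma:
underlying: ezidno-f-s-is
1. e -> o, i -> u / B C0 _: fires at position(s) 9: ezidnofsus
2. e -> o, i -> u / B C0 _: no change
3. f -> v, k -> g, p -> b, s -> z, t -> d / _ Z: no change
surface: ezidnofsus

cell CASE=ri, RANK=pa, CLASS=ak:
underlying: ezidno-f-ba-i
1. e -> o, i -> u / B C0 _: fires at position(s) 10: ezidnofbau
2. e -> o, i -> u / B C0 _: no change
3. f -> v, k -> g, p -> b, s -> z, t -> d / _ Z: fires at position(s) 7: ezidnovbau
surface: ezidnovbau


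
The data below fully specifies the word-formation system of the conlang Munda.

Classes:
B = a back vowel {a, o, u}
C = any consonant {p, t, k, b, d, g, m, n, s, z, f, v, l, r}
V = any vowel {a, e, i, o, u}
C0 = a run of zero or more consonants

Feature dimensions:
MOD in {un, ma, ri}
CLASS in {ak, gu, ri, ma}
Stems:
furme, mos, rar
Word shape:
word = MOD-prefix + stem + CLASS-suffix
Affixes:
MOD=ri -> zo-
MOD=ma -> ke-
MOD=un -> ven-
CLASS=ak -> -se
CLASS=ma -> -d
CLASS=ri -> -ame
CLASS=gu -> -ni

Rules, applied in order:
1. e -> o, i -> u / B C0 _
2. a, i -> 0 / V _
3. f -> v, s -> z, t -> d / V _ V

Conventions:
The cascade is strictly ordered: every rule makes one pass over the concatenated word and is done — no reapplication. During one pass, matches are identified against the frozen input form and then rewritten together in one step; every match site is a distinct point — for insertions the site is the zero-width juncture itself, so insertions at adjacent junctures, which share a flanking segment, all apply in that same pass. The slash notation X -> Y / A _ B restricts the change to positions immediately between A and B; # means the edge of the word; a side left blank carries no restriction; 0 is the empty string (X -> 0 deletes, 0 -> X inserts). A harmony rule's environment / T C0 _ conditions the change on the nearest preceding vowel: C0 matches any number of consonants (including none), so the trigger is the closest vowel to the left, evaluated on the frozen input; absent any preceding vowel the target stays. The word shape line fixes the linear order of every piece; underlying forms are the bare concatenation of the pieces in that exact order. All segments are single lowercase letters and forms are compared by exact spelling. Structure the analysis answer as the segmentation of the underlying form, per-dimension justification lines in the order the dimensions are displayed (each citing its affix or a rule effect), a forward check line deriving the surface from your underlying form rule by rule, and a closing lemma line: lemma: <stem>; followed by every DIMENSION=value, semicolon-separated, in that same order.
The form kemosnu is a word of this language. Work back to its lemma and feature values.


underlying: ke-mos-ni
MOD=ma - signalled by the affix ke-
CLASS=gu - signalled by the affix -ni
check: kemosni -> kemosnu -> kemosnu -> kemosnu
lemma: mos; MOD=ma; CLASS=gu


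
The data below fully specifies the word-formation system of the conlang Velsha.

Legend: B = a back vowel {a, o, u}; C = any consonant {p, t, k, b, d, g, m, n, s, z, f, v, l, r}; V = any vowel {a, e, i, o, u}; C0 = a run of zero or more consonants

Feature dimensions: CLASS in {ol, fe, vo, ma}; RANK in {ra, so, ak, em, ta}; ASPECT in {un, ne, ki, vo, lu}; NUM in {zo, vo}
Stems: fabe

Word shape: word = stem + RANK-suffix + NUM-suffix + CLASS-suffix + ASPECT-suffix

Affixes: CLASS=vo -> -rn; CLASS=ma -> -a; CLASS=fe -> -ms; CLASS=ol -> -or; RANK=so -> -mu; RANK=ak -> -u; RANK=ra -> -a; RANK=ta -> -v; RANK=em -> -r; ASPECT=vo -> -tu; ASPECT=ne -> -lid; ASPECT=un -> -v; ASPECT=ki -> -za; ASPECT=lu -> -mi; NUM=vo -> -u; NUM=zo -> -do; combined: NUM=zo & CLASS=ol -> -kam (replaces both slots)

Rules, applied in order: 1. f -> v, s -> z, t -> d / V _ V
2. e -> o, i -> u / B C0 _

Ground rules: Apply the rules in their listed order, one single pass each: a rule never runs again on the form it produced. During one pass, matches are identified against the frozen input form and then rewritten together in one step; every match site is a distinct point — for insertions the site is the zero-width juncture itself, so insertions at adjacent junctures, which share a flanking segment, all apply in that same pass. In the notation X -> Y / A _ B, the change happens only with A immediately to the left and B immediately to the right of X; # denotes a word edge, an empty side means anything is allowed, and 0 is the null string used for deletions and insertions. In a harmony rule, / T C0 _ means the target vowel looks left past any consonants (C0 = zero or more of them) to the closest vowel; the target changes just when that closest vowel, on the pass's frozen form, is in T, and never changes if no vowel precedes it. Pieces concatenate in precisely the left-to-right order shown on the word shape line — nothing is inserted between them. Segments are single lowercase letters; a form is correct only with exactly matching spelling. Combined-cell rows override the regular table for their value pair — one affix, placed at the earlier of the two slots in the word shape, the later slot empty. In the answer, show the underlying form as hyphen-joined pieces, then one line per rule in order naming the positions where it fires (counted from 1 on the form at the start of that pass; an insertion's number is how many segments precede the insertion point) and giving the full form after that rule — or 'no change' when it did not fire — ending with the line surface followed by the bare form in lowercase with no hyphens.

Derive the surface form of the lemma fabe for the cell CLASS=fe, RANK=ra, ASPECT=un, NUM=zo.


underlying: fabe-a-do-ms-v
1. f -> v, s -> z, t -> d / V _ V: no change
2. e -> o, i -> u / B C0 _: fires at position(s) 4: faboadomsv
surface: faboadomsv


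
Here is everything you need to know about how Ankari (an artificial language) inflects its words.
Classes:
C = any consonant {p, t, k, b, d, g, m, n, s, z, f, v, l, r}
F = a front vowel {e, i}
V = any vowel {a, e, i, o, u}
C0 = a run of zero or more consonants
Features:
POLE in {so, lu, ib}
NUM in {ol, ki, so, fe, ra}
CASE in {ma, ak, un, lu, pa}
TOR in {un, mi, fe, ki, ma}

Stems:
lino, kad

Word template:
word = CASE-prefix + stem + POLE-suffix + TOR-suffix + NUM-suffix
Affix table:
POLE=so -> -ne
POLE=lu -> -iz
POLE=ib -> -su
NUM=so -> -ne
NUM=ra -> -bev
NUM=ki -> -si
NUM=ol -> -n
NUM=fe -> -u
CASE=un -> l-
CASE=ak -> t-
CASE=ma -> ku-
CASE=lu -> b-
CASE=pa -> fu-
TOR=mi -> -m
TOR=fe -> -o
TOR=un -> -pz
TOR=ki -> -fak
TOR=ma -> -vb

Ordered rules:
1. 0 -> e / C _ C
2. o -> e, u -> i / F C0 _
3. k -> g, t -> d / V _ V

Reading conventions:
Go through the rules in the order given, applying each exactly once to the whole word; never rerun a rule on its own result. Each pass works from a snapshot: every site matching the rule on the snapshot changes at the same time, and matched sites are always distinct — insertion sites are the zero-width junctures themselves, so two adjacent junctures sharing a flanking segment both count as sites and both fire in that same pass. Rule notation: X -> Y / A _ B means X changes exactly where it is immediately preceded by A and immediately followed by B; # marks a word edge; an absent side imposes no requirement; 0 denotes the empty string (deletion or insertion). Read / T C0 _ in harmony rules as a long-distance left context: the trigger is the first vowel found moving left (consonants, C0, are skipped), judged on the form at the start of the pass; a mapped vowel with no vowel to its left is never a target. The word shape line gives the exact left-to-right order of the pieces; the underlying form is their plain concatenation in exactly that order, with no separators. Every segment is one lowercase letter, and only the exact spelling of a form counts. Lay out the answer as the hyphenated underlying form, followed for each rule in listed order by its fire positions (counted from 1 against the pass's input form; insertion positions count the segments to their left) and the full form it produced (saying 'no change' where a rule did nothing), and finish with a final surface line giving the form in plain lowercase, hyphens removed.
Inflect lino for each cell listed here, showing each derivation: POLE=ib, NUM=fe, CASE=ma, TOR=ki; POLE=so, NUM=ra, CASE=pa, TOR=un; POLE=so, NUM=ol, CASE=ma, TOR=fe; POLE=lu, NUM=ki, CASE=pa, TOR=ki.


cell POLE=ib, NUM=fe, CASE=ma, TOR=ki:
underlying: ku-lino-su-fak-u
1. 0 -> e / C _ C: no change
2. o -> e, u -> i / F C0 _: fires at position(s) 6: kulinesufaku
3. k -> g, t -> d / V _ V: fires at position(s) 11: kulinesufagu
surface: kulinesufagu

cell POLE=so, NUM=ra, CASE=pa, TOR=un:
underlying: fu-lino-ne-pz-bev
1. 0 -> e / C _ C: inserts after position(s) 9, 10: fulinonepezebev
2. o -> e, u -> i / F C0 _: fires at position(s) 6: fulinenepezebev
3. k -> g, t -> d / V _ V: no change
surface: fulinenepezebev

cell POLE=so, NUM=ol, CASE=ma, TOR=fe:
underlying: ku-lino-ne-o-n
1. 0 -> e / C _ C: no change
2. o -> e, u -> i / F C0 _: fires at position(s) 6, 9: kulineneen
3. k -> g, t -> d / V _ V: no change
surface: kulineneen

cell POLE=lu, NUM=ki, CASE=pa, TOR=ki:
underlying: fu-lino-iz-fak-si
1. 0 -> e / C _ C: inserts after position(s) 8, 11: fulinoizefakesi
2. o -> e, u -> i / F C0 _: fires at position(s) 6: fulineizefakesi
3. k -> g, t -> d / V _ V: fires at position(s) 12: fulineizefagesi
surface: fulineizefagesi


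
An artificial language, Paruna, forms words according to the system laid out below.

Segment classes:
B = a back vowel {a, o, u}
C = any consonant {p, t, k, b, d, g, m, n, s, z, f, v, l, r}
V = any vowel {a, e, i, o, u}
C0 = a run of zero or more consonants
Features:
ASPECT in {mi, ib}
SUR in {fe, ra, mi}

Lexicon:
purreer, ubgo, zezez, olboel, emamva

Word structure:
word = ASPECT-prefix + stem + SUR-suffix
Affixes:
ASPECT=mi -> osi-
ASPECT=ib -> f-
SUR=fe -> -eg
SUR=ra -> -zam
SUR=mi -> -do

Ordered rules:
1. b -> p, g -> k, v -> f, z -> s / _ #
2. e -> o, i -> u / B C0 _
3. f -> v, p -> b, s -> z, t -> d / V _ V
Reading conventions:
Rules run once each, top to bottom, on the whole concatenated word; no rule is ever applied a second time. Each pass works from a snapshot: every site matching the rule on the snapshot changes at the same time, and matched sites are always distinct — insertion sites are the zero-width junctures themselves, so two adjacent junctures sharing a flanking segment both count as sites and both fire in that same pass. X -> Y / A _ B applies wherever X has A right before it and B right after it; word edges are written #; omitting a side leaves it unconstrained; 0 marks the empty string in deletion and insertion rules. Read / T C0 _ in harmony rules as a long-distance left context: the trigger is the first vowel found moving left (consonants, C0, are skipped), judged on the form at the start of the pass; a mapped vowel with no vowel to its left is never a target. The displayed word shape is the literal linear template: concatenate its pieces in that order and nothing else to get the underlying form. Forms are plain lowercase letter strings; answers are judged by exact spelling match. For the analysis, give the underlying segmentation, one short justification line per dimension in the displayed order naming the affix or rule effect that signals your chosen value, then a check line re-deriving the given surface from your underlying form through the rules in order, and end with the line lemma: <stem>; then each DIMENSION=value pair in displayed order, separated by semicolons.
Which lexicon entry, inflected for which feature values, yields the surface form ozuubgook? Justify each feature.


underlying: osi-ubgo-eg
ASPECT=mi - signalled by the affix osi-
SUR=fe - signalled by the affix -eg
check: osiubgoeg -> osiubgoek -> osuubgook -> ozuubgook
lemma: ubgo; ASPECT=mi; SUR=fe


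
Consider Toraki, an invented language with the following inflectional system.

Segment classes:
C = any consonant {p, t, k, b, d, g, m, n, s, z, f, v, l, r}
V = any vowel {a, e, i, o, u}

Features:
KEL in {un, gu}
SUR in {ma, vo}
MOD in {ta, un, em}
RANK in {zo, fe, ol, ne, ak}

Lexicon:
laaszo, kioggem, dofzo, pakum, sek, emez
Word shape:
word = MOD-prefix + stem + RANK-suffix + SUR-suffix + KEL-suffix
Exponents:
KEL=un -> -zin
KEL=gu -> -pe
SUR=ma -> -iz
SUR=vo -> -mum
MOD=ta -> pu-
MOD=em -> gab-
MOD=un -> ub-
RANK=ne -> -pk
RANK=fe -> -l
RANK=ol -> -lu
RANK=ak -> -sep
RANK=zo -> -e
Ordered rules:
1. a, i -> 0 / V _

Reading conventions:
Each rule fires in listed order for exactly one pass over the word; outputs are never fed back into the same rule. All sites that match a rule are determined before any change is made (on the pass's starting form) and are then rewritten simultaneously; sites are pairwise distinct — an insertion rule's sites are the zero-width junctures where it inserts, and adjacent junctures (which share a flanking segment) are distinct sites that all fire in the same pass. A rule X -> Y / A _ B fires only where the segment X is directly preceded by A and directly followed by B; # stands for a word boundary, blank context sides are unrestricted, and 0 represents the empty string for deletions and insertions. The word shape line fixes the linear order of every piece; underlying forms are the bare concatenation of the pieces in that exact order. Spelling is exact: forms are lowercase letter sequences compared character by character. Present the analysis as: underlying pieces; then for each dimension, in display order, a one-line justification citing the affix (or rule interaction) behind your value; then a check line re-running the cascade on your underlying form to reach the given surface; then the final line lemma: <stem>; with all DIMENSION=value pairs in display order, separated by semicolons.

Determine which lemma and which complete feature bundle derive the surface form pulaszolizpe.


underlying: pu-laaszo-l-iz-pe
KEL=gu - signalled by the affix -pe
SUR=ma - signalled by the affix -iz
MOD=ta - signalled by the affix pu-
RANK=fe - signalled by the affix -l
check: pulaaszolizpe -> pulaszolizpe
lemma: laaszo; KEL=gu; SUR=ma; MOD=ta; RANK=fe


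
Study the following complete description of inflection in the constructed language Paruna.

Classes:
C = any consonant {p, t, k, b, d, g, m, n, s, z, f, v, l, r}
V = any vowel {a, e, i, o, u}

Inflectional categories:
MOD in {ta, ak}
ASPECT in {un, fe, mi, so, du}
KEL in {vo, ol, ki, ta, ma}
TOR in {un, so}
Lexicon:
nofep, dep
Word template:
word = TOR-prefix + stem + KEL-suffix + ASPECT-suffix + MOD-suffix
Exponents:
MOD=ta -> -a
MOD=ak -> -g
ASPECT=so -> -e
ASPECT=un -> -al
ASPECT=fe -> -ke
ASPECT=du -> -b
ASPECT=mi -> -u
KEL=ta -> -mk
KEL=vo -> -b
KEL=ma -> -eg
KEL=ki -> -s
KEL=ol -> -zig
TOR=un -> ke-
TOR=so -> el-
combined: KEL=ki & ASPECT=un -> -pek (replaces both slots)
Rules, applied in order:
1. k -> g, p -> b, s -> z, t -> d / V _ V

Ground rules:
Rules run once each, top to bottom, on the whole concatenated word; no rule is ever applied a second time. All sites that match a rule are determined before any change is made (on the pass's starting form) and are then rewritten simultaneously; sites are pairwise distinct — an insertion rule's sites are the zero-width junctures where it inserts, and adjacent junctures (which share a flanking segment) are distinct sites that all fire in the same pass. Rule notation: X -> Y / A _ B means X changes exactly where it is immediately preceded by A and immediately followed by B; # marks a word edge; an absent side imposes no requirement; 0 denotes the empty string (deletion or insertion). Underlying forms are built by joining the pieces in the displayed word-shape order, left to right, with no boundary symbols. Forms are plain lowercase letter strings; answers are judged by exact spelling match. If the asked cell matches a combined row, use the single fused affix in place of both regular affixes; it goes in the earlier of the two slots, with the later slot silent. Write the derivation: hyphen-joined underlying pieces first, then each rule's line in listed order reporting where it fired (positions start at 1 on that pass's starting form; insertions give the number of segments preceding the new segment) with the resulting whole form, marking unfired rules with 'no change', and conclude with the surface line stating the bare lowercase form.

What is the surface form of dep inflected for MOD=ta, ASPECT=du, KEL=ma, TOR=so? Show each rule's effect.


underlying: el-dep-eg-b-a
1. k -> g, p -> b, s -> z, t -> d / V _ V: fires at position(s) 5: eldebegba
surface: eldebegba


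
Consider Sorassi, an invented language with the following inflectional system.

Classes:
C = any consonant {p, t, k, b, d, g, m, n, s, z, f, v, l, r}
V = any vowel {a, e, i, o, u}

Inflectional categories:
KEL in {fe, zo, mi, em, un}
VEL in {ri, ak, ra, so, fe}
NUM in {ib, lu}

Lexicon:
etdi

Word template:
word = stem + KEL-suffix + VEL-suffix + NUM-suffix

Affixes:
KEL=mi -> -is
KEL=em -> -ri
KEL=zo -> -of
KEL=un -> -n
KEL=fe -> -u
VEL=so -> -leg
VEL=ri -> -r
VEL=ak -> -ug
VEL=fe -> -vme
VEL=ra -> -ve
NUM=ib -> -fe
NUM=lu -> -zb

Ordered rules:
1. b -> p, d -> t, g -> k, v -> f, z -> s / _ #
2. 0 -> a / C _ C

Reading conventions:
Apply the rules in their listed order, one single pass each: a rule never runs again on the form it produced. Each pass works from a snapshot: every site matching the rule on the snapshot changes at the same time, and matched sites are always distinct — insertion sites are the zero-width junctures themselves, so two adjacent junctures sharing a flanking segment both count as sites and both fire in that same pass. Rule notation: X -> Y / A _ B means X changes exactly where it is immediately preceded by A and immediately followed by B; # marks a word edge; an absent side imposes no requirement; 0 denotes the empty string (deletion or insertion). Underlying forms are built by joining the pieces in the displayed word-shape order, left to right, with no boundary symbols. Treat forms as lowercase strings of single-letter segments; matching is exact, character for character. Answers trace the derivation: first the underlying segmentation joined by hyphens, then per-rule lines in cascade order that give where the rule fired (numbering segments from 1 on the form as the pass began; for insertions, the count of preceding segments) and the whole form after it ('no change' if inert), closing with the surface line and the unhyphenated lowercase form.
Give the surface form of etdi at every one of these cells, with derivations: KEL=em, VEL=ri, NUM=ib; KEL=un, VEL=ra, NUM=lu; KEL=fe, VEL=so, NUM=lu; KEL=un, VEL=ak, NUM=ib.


cell KEL=em, VEL=ri, NUM=ib:
underlying: etdi-ri-r-fe
1. b -> p, d -> t, g -> k, v -> f, z -> s / _ #: no change
2. 0 -> a / C _ C: inserts after position(s) 2, 7: etadirirafe
surface: etadirirafe

cell KEL=un, VEL=ra, NUM=lu:
underlying: etdi-n-ve-zb
1. b -> p, d -> t, g -> k, v -> f, z -> s / _ #: fires at position(s) 9: etdinvezp
2. 0 -> a / C _ C: inserts after position(s) 2, 5, 8: etadinavezap
surface: etadinavezap

cell KEL=fe, VEL=so, NUM=lu:
underlying: etdi-u-leg-zb
1. b -> p, d -> t, g -> k, v -> f, z -> s / _ #: fires at position(s) 10: etdiulegzp
2. 0 -> a / C _ C: inserts after position(s) 2, 8, 9: etadiulegazap
surface: etadiulegazap

cell KEL=un, VEL=ak, NUM=ib:
underlying: etdi-n-ug-fe
1. b -> p, d -> t, g -> k, v -> f, z -> s / _ #: no change
2. 0 -> a / C _ C: inserts after position(s) 2, 7: etadinugafe
surface: etadinugafe


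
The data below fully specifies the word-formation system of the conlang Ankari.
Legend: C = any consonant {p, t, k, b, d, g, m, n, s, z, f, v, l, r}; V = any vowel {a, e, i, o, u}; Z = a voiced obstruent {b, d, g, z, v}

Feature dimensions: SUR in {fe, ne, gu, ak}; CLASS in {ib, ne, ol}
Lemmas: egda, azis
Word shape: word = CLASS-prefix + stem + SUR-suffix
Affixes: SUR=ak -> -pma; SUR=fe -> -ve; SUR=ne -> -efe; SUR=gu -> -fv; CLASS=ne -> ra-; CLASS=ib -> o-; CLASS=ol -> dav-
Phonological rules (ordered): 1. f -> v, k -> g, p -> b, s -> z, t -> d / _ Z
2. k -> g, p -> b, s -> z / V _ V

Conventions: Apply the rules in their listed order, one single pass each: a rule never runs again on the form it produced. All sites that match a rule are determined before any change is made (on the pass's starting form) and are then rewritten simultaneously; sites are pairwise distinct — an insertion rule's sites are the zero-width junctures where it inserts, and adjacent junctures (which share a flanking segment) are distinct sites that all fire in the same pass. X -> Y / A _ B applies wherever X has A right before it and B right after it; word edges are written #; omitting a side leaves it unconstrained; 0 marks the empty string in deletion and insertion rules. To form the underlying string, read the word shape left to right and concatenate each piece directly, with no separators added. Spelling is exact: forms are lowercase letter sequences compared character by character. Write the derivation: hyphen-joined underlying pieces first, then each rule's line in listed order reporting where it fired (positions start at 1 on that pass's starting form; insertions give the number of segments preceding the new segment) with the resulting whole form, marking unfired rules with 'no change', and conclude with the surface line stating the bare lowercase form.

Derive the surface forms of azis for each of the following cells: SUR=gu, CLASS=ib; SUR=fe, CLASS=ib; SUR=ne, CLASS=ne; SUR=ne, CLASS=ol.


cell SUR=gu, CLASS=ib:
underlying: o-azis-fv
1. f -> v, k -> g, p -> b, s -> z, t -> d / _ Z: fires at position(s) 6: oazisvv
2. k -> g, p -> b, s -> z / V _ V: no change
surface: oazisvv

cell SUR=fe, CLASS=ib:
underlying: o-azis-ve
1. f -> v, k -> g, p -> b, s -> z, t -> d / _ Z: fires at position(s) 5: oazizve
2. k -> g, p -> b, s -> z / V _ V: no change
surface: oazizve

cell SUR=ne, CLASS=ne:
underlying: ra-azis-efe
1. f -> v, k -> g, p -> b, s -> z, t -> d / _ Z: no change
2. k -> g, p -> b, s -> z / V _ V: fires at position(s) 6: raazizefe
surface: raazizefe

cell SUR=ne, CLASS=ol:
underlying: dav-azis-efe
1. f -> v, k -> g, p -> b, s -> z, t -> d / _ Z: no change
2. k -> g, p -> b, s -> z / V _ V: fires at position(s) 7: davazizefe
surface: davazizefe


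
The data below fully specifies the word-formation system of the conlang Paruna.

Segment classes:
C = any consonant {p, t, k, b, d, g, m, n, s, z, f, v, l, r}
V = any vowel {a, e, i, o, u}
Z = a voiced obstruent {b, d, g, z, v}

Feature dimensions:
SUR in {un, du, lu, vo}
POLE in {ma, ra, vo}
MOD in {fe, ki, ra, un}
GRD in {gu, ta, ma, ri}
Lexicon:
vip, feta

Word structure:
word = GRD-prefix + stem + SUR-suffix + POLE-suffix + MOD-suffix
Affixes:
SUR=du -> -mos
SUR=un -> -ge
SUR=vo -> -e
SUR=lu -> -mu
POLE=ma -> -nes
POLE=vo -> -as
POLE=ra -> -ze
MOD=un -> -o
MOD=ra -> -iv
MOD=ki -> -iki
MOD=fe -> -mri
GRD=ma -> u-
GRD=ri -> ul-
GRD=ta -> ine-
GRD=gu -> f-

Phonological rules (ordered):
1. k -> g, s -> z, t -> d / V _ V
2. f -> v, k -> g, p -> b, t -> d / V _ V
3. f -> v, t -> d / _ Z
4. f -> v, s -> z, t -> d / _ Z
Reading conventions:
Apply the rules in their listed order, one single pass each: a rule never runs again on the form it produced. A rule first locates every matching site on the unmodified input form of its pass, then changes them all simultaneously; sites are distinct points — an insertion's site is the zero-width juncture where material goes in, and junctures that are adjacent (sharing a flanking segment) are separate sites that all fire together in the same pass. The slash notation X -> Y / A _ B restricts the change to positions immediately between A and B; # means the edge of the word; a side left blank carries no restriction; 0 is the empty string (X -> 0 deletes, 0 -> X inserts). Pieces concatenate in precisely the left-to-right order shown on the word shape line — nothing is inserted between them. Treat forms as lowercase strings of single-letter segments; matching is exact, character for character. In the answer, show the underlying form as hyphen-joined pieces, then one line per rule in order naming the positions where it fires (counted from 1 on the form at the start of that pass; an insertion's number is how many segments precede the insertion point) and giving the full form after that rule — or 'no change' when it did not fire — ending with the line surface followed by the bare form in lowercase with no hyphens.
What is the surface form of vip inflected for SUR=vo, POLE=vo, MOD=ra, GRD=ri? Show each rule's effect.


underlying: ul-vip-e-as-iv
1. k -> g, s -> z, t -> d / V _ V: fires at position(s) 8: ulvipeaziv
2. f -> v, k -> g, p -> b, t -> d / V _ V: fires at position(s) 5: ulvibeaziv
3. f -> v, t -> d / _ Z: no change
4. f -> v, s -> z, t -> d / _ Z: no change
surface: ulvibeaziv


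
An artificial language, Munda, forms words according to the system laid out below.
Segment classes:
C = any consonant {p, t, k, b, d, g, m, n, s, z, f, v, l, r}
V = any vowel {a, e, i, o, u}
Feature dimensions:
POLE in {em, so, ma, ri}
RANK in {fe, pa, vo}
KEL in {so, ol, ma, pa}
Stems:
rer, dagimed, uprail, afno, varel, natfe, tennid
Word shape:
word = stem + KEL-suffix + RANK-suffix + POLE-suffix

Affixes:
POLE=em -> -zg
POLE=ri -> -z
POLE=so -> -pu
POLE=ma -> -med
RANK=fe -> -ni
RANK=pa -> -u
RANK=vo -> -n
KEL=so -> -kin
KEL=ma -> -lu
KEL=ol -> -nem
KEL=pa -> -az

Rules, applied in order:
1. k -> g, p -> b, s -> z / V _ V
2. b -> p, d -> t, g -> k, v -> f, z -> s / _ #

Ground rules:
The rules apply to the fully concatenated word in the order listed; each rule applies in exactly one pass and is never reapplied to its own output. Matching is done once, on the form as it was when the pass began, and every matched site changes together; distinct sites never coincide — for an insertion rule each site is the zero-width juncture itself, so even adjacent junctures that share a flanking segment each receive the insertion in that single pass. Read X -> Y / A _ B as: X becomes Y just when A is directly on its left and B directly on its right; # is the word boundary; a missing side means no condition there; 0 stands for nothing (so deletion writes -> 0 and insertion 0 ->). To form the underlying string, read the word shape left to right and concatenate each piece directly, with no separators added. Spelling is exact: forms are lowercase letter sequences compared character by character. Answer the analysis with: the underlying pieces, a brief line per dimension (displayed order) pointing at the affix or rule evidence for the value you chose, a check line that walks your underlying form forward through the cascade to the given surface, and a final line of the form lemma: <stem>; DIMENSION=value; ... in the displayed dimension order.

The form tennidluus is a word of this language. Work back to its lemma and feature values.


underlying: tennid-lu-u-z
POLE=ri - signalled by the affix -z
RANK=pa - signalled by the affix -u
KEL=ma - signalled by the affix -lu
check: tennidluuz -> tennidluuz -> tennidluus
lemma: tennid; POLE=ri; RANK=pa; KEL=ma
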